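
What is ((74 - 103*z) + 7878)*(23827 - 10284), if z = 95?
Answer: -24824319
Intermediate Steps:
((74 - 103*z) + 7878)*(23827 - 10284) = ((74 - 103*95) + 7878)*(23827 - 10284) = ((74 - 9785) + 7878)*13543 = (-9711 + 7878)*13543 = -1833*13543 = -24824319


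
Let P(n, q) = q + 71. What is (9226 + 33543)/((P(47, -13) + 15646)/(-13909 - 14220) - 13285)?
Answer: -1203049201/373709469 ≈ -3.2192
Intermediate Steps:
P(n, q) = 71 + q
(9226 + 33543)/((P(47, -13) + 15646)/(-13909 - 14220) - 13285) = (9226 + 33543)/(((71 - 13) + 15646)/(-13909 - 14220) - 13285) = 42769/((58 + 15646)/(-28129) - 13285) = 42769/(15704*(-1/28129) - 13285) = 42769/(-15704/28129 - 13285) = 42769/(-373709469/28129) = 42769*(-28129/373709469) = -1203049201/373709469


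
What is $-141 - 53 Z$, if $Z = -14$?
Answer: $601$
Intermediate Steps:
$-141 - 53 Z = -141 - -742 = -141 + 742 = 601$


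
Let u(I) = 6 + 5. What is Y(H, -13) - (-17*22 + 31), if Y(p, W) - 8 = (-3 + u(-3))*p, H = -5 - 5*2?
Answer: 231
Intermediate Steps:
H = -15 (H = -5 - 10 = -15)
u(I) = 11
Y(p, W) = 8 + 8*p (Y(p, W) = 8 + (-3 + 11)*p = 8 + 8*p)
Y(H, -13) - (-17*22 + 31) = (8 + 8*(-15)) - (-17*22 + 31) = (8 - 120) - (-374 + 31) = -112 - 1*(-343) = -112 + 343 = 231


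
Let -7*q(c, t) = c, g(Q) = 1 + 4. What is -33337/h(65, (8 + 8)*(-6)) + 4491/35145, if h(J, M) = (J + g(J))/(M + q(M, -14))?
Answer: 7498449187/191345 ≈ 39188.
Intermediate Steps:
g(Q) = 5
q(c, t) = -c/7
h(J, M) = 7*(5 + J)/(6*M) (h(J, M) = (J + 5)/(M - M/7) = (5 + J)/((6*M/7)) = (5 + J)*(7/(6*M)) = 7*(5 + J)/(6*M))
-33337/h(65, (8 + 8)*(-6)) + 4491/35145 = -33337*(-36*(8 + 8)/(7*(5 + 65))) + 4491/35145 = -33337/((7/6)*70/(16*(-6))) + 4491*(1/35145) = -33337/((7/6)*70/(-96)) + 499/3905 = -33337/((7/6)*(-1/96)*70) + 499/3905 = -33337/(-245/288) + 499/3905 = -33337*(-288/245) + 499/3905 = 9601056/245 + 499/3905 = 7498449187/191345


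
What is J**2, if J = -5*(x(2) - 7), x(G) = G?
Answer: 625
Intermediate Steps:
J = 25 (J = -5*(2 - 7) = -5*(-5) = 25)
J**2 = 25**2 = 625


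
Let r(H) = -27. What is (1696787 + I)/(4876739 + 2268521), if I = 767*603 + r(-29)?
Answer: 2159261/7145260 ≈ 0.30220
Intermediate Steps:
I = 462474 (I = 767*603 - 27 = 462501 - 27 = 462474)
(1696787 + I)/(4876739 + 2268521) = (1696787 + 462474)/(4876739 + 2268521) = 2159261/7145260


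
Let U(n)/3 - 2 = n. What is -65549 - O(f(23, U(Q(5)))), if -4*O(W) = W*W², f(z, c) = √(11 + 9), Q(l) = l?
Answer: -65549 + 10*√5 ≈ -65527.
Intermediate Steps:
U(n) = 6 + 3*n
f(z, c) = 2*√5 (f(z, c) = √20 = 2*√5)
O(W) = -W³/4 (O(W) = -W*W²/4 = -W³/4)
-65549 - O(f(23, U(Q(5)))) = -65549 - (-1)*(2*√5)³/4 = -65549 - (-1)*40*√5/4 = -65549 - (-10)*√5 = -65549 + 10*√5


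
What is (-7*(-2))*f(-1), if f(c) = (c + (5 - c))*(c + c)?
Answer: -140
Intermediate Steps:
f(c) = 10*c (f(c) = 5*(2*c) = 10*c)
(-7*(-2))*f(-1) = (-7*(-2))*(10*(-1)) = 14*(-10) = -140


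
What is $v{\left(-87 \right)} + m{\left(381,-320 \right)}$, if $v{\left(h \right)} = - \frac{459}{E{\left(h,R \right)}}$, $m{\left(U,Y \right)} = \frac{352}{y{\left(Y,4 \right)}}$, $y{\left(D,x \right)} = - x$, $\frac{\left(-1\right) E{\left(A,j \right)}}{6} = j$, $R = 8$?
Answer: $- \frac{1255}{16} \approx -78.438$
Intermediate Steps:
$E{\left(A,j \right)} = - 6 j$
$m{\left(U,Y \right)} = -88$ ($m{\left(U,Y \right)} = \frac{352}{\left(-1\right) 4} = \frac{352}{-4} = 352 \left(- \frac{1}{4}\right) = -88$)
$v{\left(h \right)} = \frac{153}{16}$ ($v{\left(h \right)} = - \frac{459}{\left(-6\right) 8} = - \frac{459}{-48} = \left(-459\right) \left(- \frac{1}{48}\right) = \frac{153}{16}$)
$v{\left(-87 \right)} + m{\left(381,-320 \right)} = \frac{153}{16} - 88 = - \frac{1255}{16}$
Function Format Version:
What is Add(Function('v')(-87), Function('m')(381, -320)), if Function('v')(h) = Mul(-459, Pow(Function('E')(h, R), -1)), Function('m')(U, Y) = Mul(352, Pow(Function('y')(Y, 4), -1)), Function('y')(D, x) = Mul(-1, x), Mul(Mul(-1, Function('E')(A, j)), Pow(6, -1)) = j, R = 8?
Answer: Rational(-1255, 16) ≈ -78.438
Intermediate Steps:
Function('E')(A, j) = Mul(-6, j)
Function('m')(U, Y) = -88 (Function('m')(U, Y) = Mul(352, Pow(Mul(-1, 4), -1)) = Mul(352, Pow(-4, -1)) = Mul(352, Rational(-1, 4)) = -88)
Function('v')(h) = Rational(153, 16) (Function('v')(h) = Mul(-459, Pow(Mul(-6, 8), -1)) = Mul(-459, Pow(-48, -1)) = Mul(-459, Rational(-1, 48)) = Rational(153, 16))
Add(Function('v')(-87), Function('m')(381, -320)) = Add(Rational(153, 16), -88) = Rational(-1255, 16)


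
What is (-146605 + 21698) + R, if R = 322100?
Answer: 197193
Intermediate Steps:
(-146605 + 21698) + R = (-146605 + 21698) + 322100 = -124907 + 322100 = 197193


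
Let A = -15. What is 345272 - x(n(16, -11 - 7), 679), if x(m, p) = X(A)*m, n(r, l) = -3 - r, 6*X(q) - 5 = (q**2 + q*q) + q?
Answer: 1039996/3 ≈ 3.4667e+5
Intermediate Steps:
X(q) = 5/6 + q**2/3 + q/6 (X(q) = 5/6 + ((q**2 + q*q) + q)/6 = 5/6 + ((q**2 + q**2) + q)/6 = 5/6 + (2*q**2 + q)/6 = 5/6 + (q + 2*q**2)/6 = 5/6 + (q**2/3 + q/6) = 5/6 + q**2/3 + q/6)
x(m, p) = 220*m/3 (x(m, p) = (5/6 + (1/3)*(-15)**2 + (1/6)*(-15))*m = (5/6 + (1/3)*225 - 5/2)*m = (5/6 + 75 - 5/2)*m = 220*m/3)
345272 - x(n(16, -11 - 7), 679) = 345272 - 220*(-3 - 1*16)/3 = 345272 - 220*(-3 - 16)/3 = 345272 - 220*(-19)/3 = 345272 - 1*(-4180/3) = 345272 + 4180/3 = 1039996/3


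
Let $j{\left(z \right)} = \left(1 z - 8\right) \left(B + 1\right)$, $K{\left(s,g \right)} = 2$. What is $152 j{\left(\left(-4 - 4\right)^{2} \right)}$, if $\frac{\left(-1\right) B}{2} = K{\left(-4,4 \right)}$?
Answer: $-25536$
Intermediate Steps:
$B = -4$ ($B = \left(-2\right) 2 = -4$)
$j{\left(z \right)} = 24 - 3 z$ ($j{\left(z \right)} = \left(1 z - 8\right) \left(-4 + 1\right) = \left(z - 8\right) \left(-3\right) = \left(-8 + z\right) \left(-3\right) = 24 - 3 z$)
$152 j{\left(\left(-4 - 4\right)^{2} \right)} = 152 \left(24 - 3 \left(-4 - 4\right)^{2}\right) = 152 \left(24 - 3 \left(-8\right)^{2}\right) = 152 \left(24 - 192\right) = 152 \left(-168\right) = -25536$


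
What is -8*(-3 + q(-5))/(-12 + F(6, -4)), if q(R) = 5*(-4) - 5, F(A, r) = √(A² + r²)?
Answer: -672/23 - 112*√13/23 ≈ -46.775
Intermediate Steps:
q(R) = -25 (q(R) = -20 - 5 = -25)
-8*(-3 + q(-5))/(-12 + F(6, -4)) = -8*(-3 - 25)/(-12 + √(6² + (-4)²)) = -(-224)/(-12 + √(36 + 16)) = -(-224)/(-12 + √52) = -(-224)/(-12 + 2*√13) = 224/(-12 + 2*√13)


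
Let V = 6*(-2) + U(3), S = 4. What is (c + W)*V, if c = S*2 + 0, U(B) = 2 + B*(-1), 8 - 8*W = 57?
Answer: -195/8 ≈ -24.375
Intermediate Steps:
W = -49/8 (W = 1 - ⅛*57 = 1 - 57/8 = -49/8 ≈ -6.1250)
U(B) = 2 - B
V = -13 (V = 6*(-2) + (2 - 1*3) = -12 + (2 - 3) = -12 - 1 = -13)
c = 8 (c = 4*2 + 0 = 8 + 0 = 8)
(c + W)*V = (8 - 49/8)*(-13) = (15/8)*(-13) = -195/8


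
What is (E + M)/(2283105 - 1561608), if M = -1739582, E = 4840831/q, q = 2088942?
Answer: -3633881061413/1507165386174 ≈ -2.4111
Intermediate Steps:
E = 4840831/2088942 ≈ 2.3174
(E + M)/(2283105 - 1561608) = (4840831/2088942 - 1739582)/(2283105 - 1561608) = -3633881061413/2088942/721497 = -3633881061413/2088942*1/721497 = -3633881061413/1507165386174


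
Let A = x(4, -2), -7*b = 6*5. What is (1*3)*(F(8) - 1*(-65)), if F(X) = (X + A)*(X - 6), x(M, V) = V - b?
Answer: 1797/7 ≈ 256.71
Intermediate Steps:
b = -30/7 (b = -6*5/7 = -⅐*30 = -30/7 ≈ -4.2857)
x(M, V) = 30/7 + V (x(M, V) = V - 1*(-30/7) = V + 30/7 = 30/7 + V)
A = 16/7 (A = 30/7 - 2 = 16/7 ≈ 2.2857)
F(X) = (-6 + X)*(16/7 + X) (F(X) = (X + 16/7)*(X - 6) = (16/7 + X)*(-6 + X) = (-6 + X)*(16/7 + X))
(1*3)*(F(8) - 1*(-65)) = (1*3)*((-96/7 + 8² - 26/7*8) - 1*(-65)) = 3*((-96/7 + 64 - 208/7) + 65) = 3*(144/7 + 65) = 3*(599/7) = 1797/7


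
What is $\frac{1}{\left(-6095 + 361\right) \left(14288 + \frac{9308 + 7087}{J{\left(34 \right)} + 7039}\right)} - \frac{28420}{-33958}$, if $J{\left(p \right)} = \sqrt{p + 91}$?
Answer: $\frac{13515347774177099444993}{16148986150879364293354} - \frac{81975 \sqrt{5}}{58018031403712893686} \approx 0.83692$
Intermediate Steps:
$J{\left(p \right)} = \sqrt{91 + p}$
$\frac{1}{\left(-6095 + 361\right) \left(14288 + \frac{9308 + 7087}{J{\left(34 \right)} + 7039}\right)} - \frac{28420}{-33958} = \frac{1}{\left(-6095 + 361\right) \left(14288 + \frac{9308 + 7087}{\sqrt{91 + 34} + 7039}\right)} - \frac{28420}{-33958} = \frac{1}{\left(-5734\right) \left(14288 + \frac{16395}{\sqrt{125} + 7039}\right)} - - \frac{14210}{16979} = - \frac{1}{5734 \left(14288 + \frac{16395}{5 \sqrt{5} + 7039}\right)} + \frac{14210}{16979} = - \frac{1}{5734 \left(14288 + \frac{16395}{7039 + 5 \sqrt{5}}\right)} + \frac{14210}{16979} = \frac{14210}{16979} - \frac{1}{5734 \left(14288 + \frac{16395}{7039 + 5 \sqrt{5}}\right)}$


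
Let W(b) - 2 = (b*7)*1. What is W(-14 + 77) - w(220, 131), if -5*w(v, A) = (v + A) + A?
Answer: 2697/5 ≈ 539.40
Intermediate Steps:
w(v, A) = -2*A/5 - v/5 (w(v, A) = -((v + A) + A)/5 = -((A + v) + A)/5 = -(v + 2*A)/5 = -2*A/5 - v/5)
W(b) = 2 + 7*b (W(b) = 2 + (b*7)*1 = 2 + (7*b)*1 = 2 + 7*b)
W(-14 + 77) - w(220, 131) = (2 + 7*(-14 + 77)) - (-⅖*131 - ⅕*220) = (2 + 7*63) - (-262/5 - 44) = (2 + 441) - 1*(-482/5) = 443 + 482/5 = 2697/5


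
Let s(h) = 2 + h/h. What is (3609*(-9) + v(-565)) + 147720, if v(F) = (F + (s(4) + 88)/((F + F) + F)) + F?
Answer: 193414664/1695 ≈ 1.1411e+5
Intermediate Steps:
s(h) = 3 (s(h) = 2 + 1 = 3)
v(F) = 2*F + 91/(3*F) (v(F) = (F + (3 + 88)/((F + F) + F)) + F = (F + 91/(2*F + F)) + F = (F + 91/((3*F))) + F = (F + 91*(1/(3*F))) + F = (F + 91/(3*F)) + F = 2*F + 91/(3*F))
(3609*(-9) + v(-565)) + 147720 = (3609*(-9) + (2*(-565) + (91/3)/(-565))) + 147720 = (-32481 + (-1130 + (91/3)*(-1/565))) + 147720 = (-32481 + (-1130 - 91/1695)) + 147720 = (-32481 - 1915441/1695) + 147720 = -56970736/1695 + 147720 = 193414664/1695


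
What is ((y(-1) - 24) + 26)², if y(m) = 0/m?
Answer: 4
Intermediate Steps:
y(m) = 0
((y(-1) - 24) + 26)² = ((0 - 24) + 26)² = (-24 + 26)² = 2² = 4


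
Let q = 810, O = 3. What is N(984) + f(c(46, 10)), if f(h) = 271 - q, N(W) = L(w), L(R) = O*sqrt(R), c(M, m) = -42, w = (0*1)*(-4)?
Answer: -539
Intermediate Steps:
w = 0 (w = 0*(-4) = 0)
L(R) = 3*sqrt(R)
N(W) = 0 (N(W) = 3*sqrt(0) = 3*0 = 0)
f(h) = -539 (f(h) = 271 - 1*810 = 271 - 810 = -539)
N(984) + f(c(46, 10)) = 0 - 539 = -539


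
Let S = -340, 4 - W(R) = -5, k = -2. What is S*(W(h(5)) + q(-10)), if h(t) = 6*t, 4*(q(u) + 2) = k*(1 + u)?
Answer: -3910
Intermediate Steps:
q(u) = -5/2 - u/2 (q(u) = -2 + (-2*(1 + u))/4 = -2 + (-2 - 2*u)/4 = -2 + (-½ - u/2) = -5/2 - u/2)
W(R) = 9 (W(R) = 4 - 1*(-5) = 4 + 5 = 9)
S*(W(h(5)) + q(-10)) = -340*(9 + (-5/2 - ½*(-10))) = -340*(9 + (-5/2 + 5)) = -340*(9 + 5/2) = -340*23/2 = -3910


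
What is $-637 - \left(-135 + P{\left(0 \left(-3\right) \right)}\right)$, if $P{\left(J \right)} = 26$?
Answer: $-528$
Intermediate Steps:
$-637 - \left(-135 + P{\left(0 \left(-3\right) \right)}\right) = -637 + \left(135 - 26\right) = -637 + 109 = -528$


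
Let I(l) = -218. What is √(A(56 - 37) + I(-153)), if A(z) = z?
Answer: I*√199 ≈ 14.107*I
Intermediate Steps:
√(A(56 - 37) + I(-153)) = √((56 - 37) - 218) = √(19 - 218) = √(-199) = I*√199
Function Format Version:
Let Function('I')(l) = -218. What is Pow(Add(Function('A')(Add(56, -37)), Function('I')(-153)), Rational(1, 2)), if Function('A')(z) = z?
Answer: Mul(I, Pow(199, Rational(1, 2))) ≈ Mul(14.107, I)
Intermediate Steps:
Pow(Add(Function('A')(Add(56, -37)), Function('I')(-153)), Rational(1, 2)) = Pow(Add(Add(56, -37), -218), Rational(1, 2)) = Pow(Add(19, -218), Rational(1, 2)) = Pow(-199, Rational(1, 2)) = Mul(I, Pow(199, Rational(1, 2)))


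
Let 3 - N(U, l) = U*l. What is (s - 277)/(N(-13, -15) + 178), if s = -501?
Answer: 389/7 ≈ 55.571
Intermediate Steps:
N(U, l) = 3 - U*l
(s - 277)/(N(-13, -15) + 178) = (-501 - 277)/((3 - 1*(-13)*(-15)) + 178) = -778/((3 - 195) + 178) = -778/(-192 + 178) = -778/(-14) = -778*(-1/14) = 389/7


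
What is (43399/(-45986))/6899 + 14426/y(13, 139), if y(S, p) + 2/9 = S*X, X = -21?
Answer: -41190905807417/780135981026 ≈ -52.800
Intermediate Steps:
y(S, p) = -2/9 - 21*S (y(S, p) = -2/9 + S*(-21) = -2/9 - 21*S)
(43399/(-45986))/6899 + 14426/y(13, 139) = (43399/(-45986))/6899 + 14426/(-2/9 - 21*13) = (43399*(-1/45986))*(1/6899) + 14426/(-2/9 - 273) = -43399/45986*1/6899 + 14426/(-2459/9) = -43399/317257414 + 14426*(-9/2459) = -43399/317257414 - 129834/2459 = -41190905807417/780135981026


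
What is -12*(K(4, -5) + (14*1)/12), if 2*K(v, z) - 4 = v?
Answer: -62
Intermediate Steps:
K(v, z) = 2 + v/2
-12*(K(4, -5) + (14*1)/12) = -12*((2 + (½)*4) + (14*1)/12) = -12*((2 + 2) + 14*(1/12)) = -12*(4 + 7/6) = -12*31/6 = -62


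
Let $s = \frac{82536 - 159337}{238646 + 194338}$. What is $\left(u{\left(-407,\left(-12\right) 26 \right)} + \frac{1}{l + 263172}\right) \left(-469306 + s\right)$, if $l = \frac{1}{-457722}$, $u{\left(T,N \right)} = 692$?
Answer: $- \frac{8469264337701302205876995}{26078542793706036} \approx -3.2476 \cdot 10^{8}$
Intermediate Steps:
$l = - \frac{1}{457722} \approx -2.1847 \cdot 10^{-6}$
$s = - \frac{76801}{432984} \approx -0.17738$
$\left(u{\left(-407,\left(-12\right) 26 \right)} + \frac{1}{l + 263172}\right) \left(-469306 + s\right) = \left(692 + \frac{1}{- \frac{1}{457722} + 263172}\right) \left(-469306 - \frac{76801}{432984}\right) = \left(692 + \frac{1}{\frac{120459614183}{457722}}\right) \left(- \frac{203202065905}{432984}\right) = \left(692 + \frac{457722}{120459614183}\right) \left(- \frac{203202065905}{432984}\right) = \frac{83358053472358}{120459614183} \left(- \frac{203202065905}{432984}\right) = - \frac{8469264337701302205876995}{26078542793706036}$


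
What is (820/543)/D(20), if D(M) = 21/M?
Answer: 16400/11403 ≈ 1.4382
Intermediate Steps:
(820/543)/D(20) = (820/543)/((21/20)) = (820*(1/543))/((21*(1/20))) = 820/(543*(21/20)) = (820/543)*(20/21) = 16400/11403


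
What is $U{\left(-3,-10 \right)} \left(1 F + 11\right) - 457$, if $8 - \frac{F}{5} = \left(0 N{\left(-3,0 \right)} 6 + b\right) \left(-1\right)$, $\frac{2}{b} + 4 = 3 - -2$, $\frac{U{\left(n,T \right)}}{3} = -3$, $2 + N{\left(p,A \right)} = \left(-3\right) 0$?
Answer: $-1006$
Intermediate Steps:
$N{\left(p,A \right)} = -2$ ($N{\left(p,A \right)} = -2 - 0 = -2 + 0 = -2$)
$U{\left(n,T \right)} = -9$ ($U{\left(n,T \right)} = 3 \left(-3\right) = -9$)
$b = 2$ ($b = \frac{2}{-4 + \left(3 - -2\right)} = \frac{2}{-4 + \left(3 + 2\right)} = \frac{2}{-4 + 5} = \frac{2}{1} = 2 \cdot 1 = 2$)
$F = 50$ ($F = 40 - 5 \left(0 \left(-2\right) 6 + 2\right) \left(-1\right) = 40 - 5 \left(0 \cdot 6 + 2\right) \left(-1\right) = 40 - 5 \left(0 + 2\right) \left(-1\right) = 40 - 5 \cdot 2 \left(-1\right) = 40 - -10 = 40 + 10 = 50$)
$U{\left(-3,-10 \right)} \left(1 F + 11\right) - 457 = - 9 \left(1 \cdot 50 + 11\right) - 457 = - 9 \left(50 + 11\right) - 457 = \left(-9\right) 61 - 457 = -549 - 457 = -1006$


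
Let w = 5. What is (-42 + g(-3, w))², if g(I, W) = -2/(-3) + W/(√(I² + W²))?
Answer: 523009/306 - 620*√34/51 ≈ 1638.3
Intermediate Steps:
g(I, W) = ⅔ + W/√(I² + W²) (g(I, W) = -2*(-⅓) + W/√(I² + W²) = ⅔ + W/√(I² + W²))
(-42 + g(-3, w))² = (-42 + (⅔ + 5/√((-3)² + 5²)))² = (-42 + (⅔ + 5/√(9 + 25)))² = (-42 + (⅔ + 5/√34))² = (-42 + (⅔ + 5*(√34/34)))² = (-42 + (⅔ + 5*√34/34))² = (-124/3 + 5*√34/34)²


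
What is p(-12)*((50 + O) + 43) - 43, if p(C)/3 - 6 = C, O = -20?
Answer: -1357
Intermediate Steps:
p(C) = 18 + 3*C
p(-12)*((50 + O) + 43) - 43 = (18 + 3*(-12))*((50 - 20) + 43) - 43 = (18 - 36)*(30 + 43) - 43 = -18*73 - 43 = -1314 - 43 = -1357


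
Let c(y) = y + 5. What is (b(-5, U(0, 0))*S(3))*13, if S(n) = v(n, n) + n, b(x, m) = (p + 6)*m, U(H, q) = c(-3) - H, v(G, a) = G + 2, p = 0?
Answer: 1248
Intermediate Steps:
c(y) = 5 + y
v(G, a) = 2 + G
U(H, q) = 2 - H (U(H, q) = (5 - 3) - H = 2 - H)
b(x, m) = 6*m (b(x, m) = (0 + 6)*m = 6*m)
S(n) = 2 + 2*n (S(n) = (2 + n) + n = 2 + 2*n)
(b(-5, U(0, 0))*S(3))*13 = ((6*(2 - 1*0))*(2 + 2*3))*13 = ((6*(2 + 0))*(2 + 6))*13 = ((6*2)*8)*13 = (12*8)*13 = 96*13 = 1248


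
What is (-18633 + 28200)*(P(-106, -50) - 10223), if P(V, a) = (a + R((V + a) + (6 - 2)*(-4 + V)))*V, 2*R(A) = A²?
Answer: -180159726357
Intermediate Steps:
R(A) = A²/2
P(V, a) = V*(a + (-16 + a + 5*V)²/2) (P(V, a) = (a + ((V + a) + (6 - 2)*(-4 + V))²/2)*V = (a + ((V + a) + 4*(-4 + V))²/2)*V = (a + ((V + a) + (-16 + 4*V))²/2)*V = (a + (-16 + a + 5*V)²/2)*V = V*(a + (-16 + a + 5*V)²/2))
(-18633 + 28200)*(P(-106, -50) - 10223) = (-18633 + 28200)*((½)*(-106)*((-16 - 50 + 5*(-106))² + 2*(-50)) - 10223) = 9567*((½)*(-106)*((-16 - 50 - 530)² - 100) - 10223) = 9567*((½)*(-106)*((-596)² - 100) - 10223) = 9567*((½)*(-106)*(355216 - 100) - 10223) = 9567*((½)*(-106)*355116 - 10223) = 9567*(-18821148 - 10223) = 9567*(-18831371) = -180159726357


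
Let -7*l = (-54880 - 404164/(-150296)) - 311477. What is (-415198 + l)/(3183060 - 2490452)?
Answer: -95439150687/182168370944 ≈ -0.52391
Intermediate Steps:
l = 13765396877/263018 (l = -((-54880 - 404164/(-150296)) - 311477)/7 = -((-54880 - 404164*(-1/150296)) - 311477)/7 = -((-54880 + 101041/37574) - 311477)/7 = -(-2061960079/37574 - 311477)/7 = -⅐*(-13765396877/37574) = 13765396877/263018 ≈ 52336.)
(-415198 + l)/(3183060 - 2490452) = (-415198 + 13765396877/263018)/(3183060 - 2490452) = -95439150687/263018/692608 = -95439150687/263018*1/692608 = -95439150687/182168370944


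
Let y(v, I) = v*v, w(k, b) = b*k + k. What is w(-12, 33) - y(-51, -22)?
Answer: -3009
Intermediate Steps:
w(k, b) = k + b*k
y(v, I) = v**2
w(-12, 33) - y(-51, -22) = -12*(1 + 33) - 1*(-51)**2 = -12*34 - 1*2601 = -408 - 2601 = -3009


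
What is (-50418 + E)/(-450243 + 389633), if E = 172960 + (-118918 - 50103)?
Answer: 46479/60610 ≈ 0.76685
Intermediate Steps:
E = 3939 (E = 172960 - 169021 = 3939)
(-50418 + E)/(-450243 + 389633) = (-50418 + 3939)/(-450243 + 389633) = -46479/(-60610) = -46479*(-1/60610) = 46479/60610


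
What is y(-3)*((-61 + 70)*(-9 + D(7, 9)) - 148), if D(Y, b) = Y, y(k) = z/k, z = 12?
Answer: 664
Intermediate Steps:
y(k) = 12/k
y(-3)*((-61 + 70)*(-9 + D(7, 9)) - 148) = (12/(-3))*((-61 + 70)*(-9 + 7) - 148) = (12*(-⅓))*(9*(-2) - 148) = -4*(-18 - 148) = -4*(-166) = 664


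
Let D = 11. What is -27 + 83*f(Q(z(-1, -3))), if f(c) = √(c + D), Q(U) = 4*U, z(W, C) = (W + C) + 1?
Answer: -27 + 83*I ≈ -27.0 + 83.0*I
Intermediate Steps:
z(W, C) = 1 + C + W (z(W, C) = (C + W) + 1 = 1 + C + W)
f(c) = √(11 + c) (f(c) = √(c + 11) = √(11 + c))
-27 + 83*f(Q(z(-1, -3))) = -27 + 83*√(11 + 4*(1 - 3 - 1)) = -27 + 83*√(11 + 4*(-3)) = -27 + 83*√(11 - 12) = -27 + 83*√(-1) = -27 + 83*I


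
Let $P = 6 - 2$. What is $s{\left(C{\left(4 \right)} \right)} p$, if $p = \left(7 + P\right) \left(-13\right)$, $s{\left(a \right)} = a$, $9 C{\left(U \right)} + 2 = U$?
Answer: $- \frac{286}{9} \approx -31.778$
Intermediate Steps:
$C{\left(U \right)} = - \frac{2}{9} + \frac{U}{9}$
$P = 4$ ($P = 6 - 2 = 4$)
$p = -143$ ($p = \left(7 + 4\right) \left(-13\right) = 11 \left(-13\right) = -143$)
$s{\left(C{\left(4 \right)} \right)} p = \left(- \frac{2}{9} + \frac{1}{9} \cdot 4\right) \left(-143\right) = \left(- \frac{2}{9} + \frac{4}{9}\right) \left(-143\right) = \frac{2}{9} \left(-143\right) = - \frac{286}{9}$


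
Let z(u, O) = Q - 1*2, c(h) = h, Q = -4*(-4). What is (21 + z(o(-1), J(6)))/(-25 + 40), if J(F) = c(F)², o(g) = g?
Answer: 7/3 ≈ 2.3333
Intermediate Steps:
Q = 16
J(F) = F²
z(u, O) = 14 (z(u, O) = 16 - 1*2 = 16 - 2 = 14)
(21 + z(o(-1), J(6)))/(-25 + 40) = (21 + 14)/(-25 + 40) = 35/15 = 35*(1/15) = 7/3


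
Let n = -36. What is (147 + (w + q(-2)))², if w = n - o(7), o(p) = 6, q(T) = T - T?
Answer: 11025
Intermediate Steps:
q(T) = 0
w = -42 (w = -36 - 1*6 = -36 - 6 = -42)
(147 + (w + q(-2)))² = (147 + (-42 + 0))² = (147 - 42)² = 105² = 11025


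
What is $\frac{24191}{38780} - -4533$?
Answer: $\frac{175813931}{38780} \approx 4533.6$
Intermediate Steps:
$\frac{24191}{38780} - -4533 = 24191 \cdot \frac{1}{38780} + \left(4590 - 57\right) = \frac{24191}{38780} + 4533 = \frac{175813931}{38780}$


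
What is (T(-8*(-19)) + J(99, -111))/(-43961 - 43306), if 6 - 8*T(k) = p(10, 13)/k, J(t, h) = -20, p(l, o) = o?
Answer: 7807/35372224 ≈ 0.00022071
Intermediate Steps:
T(k) = 3/4 - 13/(8*k)
(T(-8*(-19)) + J(99, -111))/(-43961 - 43306) = ((-13 + 6*(-8*(-19)))/(8*((-8*(-19)))) - 20)/(-43961 - 43306) = ((1/8)*(-13 + 6*152)/152 - 20)/(-87267) = ((1/8)*(1/152)*(-13 + 912) - 20)*(-1/87267) = ((1/8)*(1/152)*899 - 20)*(-1/87267) = (899/1216 - 20)*(-1/87267) = -23421/1216*(-1/87267) = 7807/35372224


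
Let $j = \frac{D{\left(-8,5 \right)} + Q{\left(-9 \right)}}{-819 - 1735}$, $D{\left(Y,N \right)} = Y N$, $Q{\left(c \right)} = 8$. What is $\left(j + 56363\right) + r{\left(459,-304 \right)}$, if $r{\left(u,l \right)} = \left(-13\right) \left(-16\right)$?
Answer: $\frac{72241183}{1277} \approx 56571.0$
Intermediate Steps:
$r{\left(u,l \right)} = 208$
$D{\left(Y,N \right)} = N Y$
$j = \frac{16}{1277}$ ($j = \frac{5 \left(-8\right) + 8}{-819 - 1735} = \frac{-40 + 8}{-2554} = \left(-32\right) \left(- \frac{1}{2554}\right) = \frac{16}{1277} \approx 0.012529$)
$\left(j + 56363\right) + r{\left(459,-304 \right)} = \left(\frac{16}{1277} + 56363\right) + 208 = \frac{71975567}{1277} + 208 = \frac{72241183}{1277}$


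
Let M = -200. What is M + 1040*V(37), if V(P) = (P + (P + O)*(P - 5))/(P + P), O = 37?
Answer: 33600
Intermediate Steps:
V(P) = (P + (-5 + P)*(37 + P))/(2*P) (V(P) = (P + (P + 37)*(P - 5))/(P + P) = (P + (37 + P)*(-5 + P))/((2*P)) = (P + (-5 + P)*(37 + P))*(1/(2*P)) = (P + (-5 + P)*(37 + P))/(2*P))
M + 1040*V(37) = -200 + 1040*((½)*(-185 + 37*(33 + 37))/37) = -200 + 1040*((½)*(1/37)*(-185 + 37*70)) = -200 + 1040*((½)*(1/37)*(-185 + 2590)) = -200 + 1040*((½)*(1/37)*2405) = -200 + 1040*(65/2) = -200 + 33800 = 33600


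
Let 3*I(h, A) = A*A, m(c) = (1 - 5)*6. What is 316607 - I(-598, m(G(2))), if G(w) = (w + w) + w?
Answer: 316415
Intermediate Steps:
G(w) = 3*w (G(w) = 2*w + w = 3*w)
m(c) = -24 (m(c) = -4*6 = -24)
I(h, A) = A²/3 (I(h, A) = (A*A)/3 = A²/3)
316607 - I(-598, m(G(2))) = 316607 - (-24)²/3 = 316607 - 576/3 = 316607 - 1*192 = 316607 - 192 = 316415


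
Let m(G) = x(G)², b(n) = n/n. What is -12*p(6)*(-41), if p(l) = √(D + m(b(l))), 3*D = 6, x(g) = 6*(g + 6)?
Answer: 492*√1766 ≈ 20676.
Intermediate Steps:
x(g) = 36 + 6*g (x(g) = 6*(6 + g) = 36 + 6*g)
b(n) = 1
m(G) = (36 + 6*G)²
D = 2 (D = (⅓)*6 = 2)
p(l) = √1766 (p(l) = √(2 + 36*(6 + 1)²) = √(2 + 36*7²) = √(2 + 36*49) = √(2 + 1764) = √1766)
-12*p(6)*(-41) = -12*√1766*(-41) = 492*√1766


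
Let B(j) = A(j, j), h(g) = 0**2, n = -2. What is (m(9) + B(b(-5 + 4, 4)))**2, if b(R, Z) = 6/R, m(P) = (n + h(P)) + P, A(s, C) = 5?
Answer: 144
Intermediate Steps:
h(g) = 0
m(P) = -2 + P (m(P) = (-2 + 0) + P = -2 + P)
B(j) = 5
(m(9) + B(b(-5 + 4, 4)))**2 = ((-2 + 9) + 5)**2 = (7 + 5)**2 = 12**2 = 144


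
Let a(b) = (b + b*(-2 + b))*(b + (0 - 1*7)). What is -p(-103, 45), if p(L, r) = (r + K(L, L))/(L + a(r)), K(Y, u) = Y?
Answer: 58/75137 ≈ 0.00077192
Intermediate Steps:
a(b) = (-7 + b)*(b + b*(-2 + b)) (a(b) = (b + b*(-2 + b))*(b + (0 - 7)) = (b + b*(-2 + b))*(b - 7) = (b + b*(-2 + b))*(-7 + b) = (-7 + b)*(b + b*(-2 + b)))
p(L, r) = (L + r)/(L + r*(7 + r² - 8*r)) (p(L, r) = (r + L)/(L + r*(7 + r² - 8*r)) = (L + r)/(L + r*(7 + r² - 8*r)))
-p(-103, 45) = -(-103 + 45)/(-103 + 45*(7 + 45² - 8*45)) = -(-58)/(-103 + 45*(7 + 2025 - 360)) = -(-58)/(-103 + 45*1672) = -(-58)/(-103 + 75240) = -(-58)/75137 = -1*(-58/75137) = 58/75137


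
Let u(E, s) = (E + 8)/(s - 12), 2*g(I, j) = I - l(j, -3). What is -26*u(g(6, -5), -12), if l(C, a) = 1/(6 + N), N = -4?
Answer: 559/48 ≈ 11.646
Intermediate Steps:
l(C, a) = ½ (l(C, a) = 1/(6 - 4) = 1/2 = ½)
g(I, j) = -¼ + I/2 (g(I, j) = (I - 1*½)/2 = (I - ½)/2 = (-½ + I)/2 = -¼ + I/2)
u(E, s) = (8 + E)/(-12 + s)
-26*u(g(6, -5), -12) = -26*(8 + (-¼ + (½)*6))/(-12 - 12) = -26*(8 + (-¼ + 3))/(-24) = -(-13)*(8 + 11/4)/12 = -(-13)*43/(12*4) = -26*(-43/96) = 559/48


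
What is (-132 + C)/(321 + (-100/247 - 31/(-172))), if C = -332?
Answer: -19712576/13627821 ≈ -1.4465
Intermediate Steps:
(-132 + C)/(321 + (-100/247 - 31/(-172))) = (-132 - 332)/(321 + (-100/247 - 31/(-172))) = -464/(321 + (-100*1/247 - 31*(-1/172))) = -464/(321 + (-100/247 + 31/172)) = -464/(321 - 9543/42484) = -464/13627821/42484 = -464*42484/13627821 = -19712576/13627821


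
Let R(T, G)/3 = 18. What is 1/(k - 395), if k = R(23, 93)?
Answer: -1/341 ≈ -0.0029326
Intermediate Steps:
R(T, G) = 54 (R(T, G) = 3*18 = 54)
k = 54
1/(k - 395) = 1/(54 - 395) = 1/(-341) = -1/341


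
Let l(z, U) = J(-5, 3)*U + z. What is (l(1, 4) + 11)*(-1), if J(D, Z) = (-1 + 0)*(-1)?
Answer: -16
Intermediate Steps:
J(D, Z) = 1 (J(D, Z) = -1*(-1) = 1)
l(z, U) = U + z (l(z, U) = 1*U + z = U + z)
(l(1, 4) + 11)*(-1) = ((4 + 1) + 11)*(-1) = (5 + 11)*(-1) = 16*(-1) = -16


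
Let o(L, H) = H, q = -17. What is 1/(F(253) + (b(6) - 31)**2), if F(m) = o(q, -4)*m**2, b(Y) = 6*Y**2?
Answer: -1/221811 ≈ -4.5083e-6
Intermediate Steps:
F(m) = -4*m**2
1/(F(253) + (b(6) - 31)**2) = 1/(-4*253**2 + (6*6**2 - 31)**2) = 1/(-4*64009 + (6*36 - 31)**2) = 1/(-256036 + (216 - 31)**2) = 1/(-256036 + 185**2) = 1/(-256036 + 34225) = 1/(-221811) = -1/221811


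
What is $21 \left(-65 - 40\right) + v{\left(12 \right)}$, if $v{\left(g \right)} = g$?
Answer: $-2193$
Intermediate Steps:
$21 \left(-65 - 40\right) + v{\left(12 \right)} = 21 \left(-65 - 40\right) + 12 = 21 \left(-105\right) + 12 = -2205 + 12 = -2193$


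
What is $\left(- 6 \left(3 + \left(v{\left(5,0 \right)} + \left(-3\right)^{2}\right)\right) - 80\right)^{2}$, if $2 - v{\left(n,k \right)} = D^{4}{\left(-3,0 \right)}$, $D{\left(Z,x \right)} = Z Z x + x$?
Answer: $26896$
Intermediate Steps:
$D{\left(Z,x \right)} = x + x Z^{2}$ ($D{\left(Z,x \right)} = Z^{2} x + x = x Z^{2} + x = x + x Z^{2}$)
$v{\left(n,k \right)} = 2$ ($v{\left(n,k \right)} = 2 - \left(0 \left(1 + \left(-3\right)^{2}\right)\right)^{4} = 2 - \left(0 \left(1 + 9\right)\right)^{4} = 2 - \left(0 \cdot 10\right)^{4} = 2 - 0^{4} = 2 - 0 = 2 + 0 = 2$)
$\left(- 6 \left(3 + \left(v{\left(5,0 \right)} + \left(-3\right)^{2}\right)\right) - 80\right)^{2} = \left(- 6 \left(3 + \left(2 + \left(-3\right)^{2}\right)\right) - 80\right)^{2} = \left(- 6 \left(3 + \left(2 + 9\right)\right) - 80\right)^{2} = \left(- 6 \left(3 + 11\right) - 80\right)^{2} = \left(\left(-6\right) 14 - 80\right)^{2} = \left(-84 - 80\right)^{2} = \left(-164\right)^{2} = 26896$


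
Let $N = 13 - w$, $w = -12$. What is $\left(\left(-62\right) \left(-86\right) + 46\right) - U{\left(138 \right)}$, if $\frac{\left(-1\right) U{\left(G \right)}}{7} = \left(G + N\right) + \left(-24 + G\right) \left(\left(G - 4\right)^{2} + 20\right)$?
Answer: $14351367$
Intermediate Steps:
$N = 25$ ($N = 13 - -12 = 13 + 12 = 25$)
$U{\left(G \right)} = -175 - 7 G - 7 \left(-24 + G\right) \left(20 + \left(-4 + G\right)^{2}\right)$ ($U{\left(G \right)} = - 7 \left(\left(G + 25\right) + \left(-24 + G\right) \left(\left(G - 4\right)^{2} + 20\right)\right) = - 7 \left(\left(25 + G\right) + \left(-24 + G\right) \left(\left(-4 + G\right)^{2} + 20\right)\right) = - 7 \left(\left(25 + G\right) + \left(-24 + G\right) \left(20 + \left(-4 + G\right)^{2}\right)\right) = - 7 \left(25 + G + \left(-24 + G\right) \left(20 + \left(-4 + G\right)^{2}\right)\right) = -175 - 7 G - 7 \left(-24 + G\right) \left(20 + \left(-4 + G\right)^{2}\right)$)
$\left(\left(-62\right) \left(-86\right) + 46\right) - U{\left(138 \right)} = \left(\left(-62\right) \left(-86\right) + 46\right) - \left(5873 - 221214 - 7 \cdot 138^{3} + 224 \cdot 138^{2}\right) = \left(5332 + 46\right) - \left(5873 - 221214 - 18396504 + 224 \cdot 19044\right) = 5378 - \left(5873 - 221214 - 18396504 + 4265856\right) = 5378 - -14345989 = 5378 + 14345989 = 14351367$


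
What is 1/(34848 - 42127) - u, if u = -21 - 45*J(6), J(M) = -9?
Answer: -2795137/7279 ≈ -384.00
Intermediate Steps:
u = 384 (u = -21 - 45*(-9) = -21 + 405 = 384)
1/(34848 - 42127) - u = 1/(34848 - 42127) - 1*384 = 1/(-7279) - 384 = -1/7279 - 384 = -2795137/7279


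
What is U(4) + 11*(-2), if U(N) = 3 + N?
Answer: -15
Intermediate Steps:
U(4) + 11*(-2) = (3 + 4) + 11*(-2) = 7 - 22 = -15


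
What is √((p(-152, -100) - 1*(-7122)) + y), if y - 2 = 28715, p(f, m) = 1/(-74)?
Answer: √196254290/74 ≈ 189.31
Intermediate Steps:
p(f, m) = -1/74
y = 28717 (y = 2 + 28715 = 28717)
√((p(-152, -100) - 1*(-7122)) + y) = √((-1/74 - 1*(-7122)) + 28717) = √((-1/74 + 7122) + 28717) = √(527027/74 + 28717) = √(2652085/74) = √196254290/74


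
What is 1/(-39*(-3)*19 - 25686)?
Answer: -1/23463 ≈ -4.2620e-5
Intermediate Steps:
1/(-39*(-3)*19 - 25686) = 1/(117*19 - 25686) = 1/(2223 - 25686) = 1/(-23463) = -1/23463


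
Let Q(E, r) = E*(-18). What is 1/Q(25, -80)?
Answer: -1/450 ≈ -0.0022222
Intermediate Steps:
Q(E, r) = -18*E
1/Q(25, -80) = 1/(-18*25) = 1/(-450) = -1/450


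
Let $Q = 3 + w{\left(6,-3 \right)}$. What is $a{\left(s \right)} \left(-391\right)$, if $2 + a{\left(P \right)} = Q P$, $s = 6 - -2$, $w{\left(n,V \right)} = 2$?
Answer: $-14858$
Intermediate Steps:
$Q = 5$ ($Q = 3 + 2 = 5$)
$s = 8$ ($s = 6 + 2 = 8$)
$a{\left(P \right)} = -2 + 5 P$
$a{\left(s \right)} \left(-391\right) = \left(-2 + 5 \cdot 8\right) \left(-391\right) = \left(-2 + 40\right) \left(-391\right) = 38 \left(-391\right) = -14858$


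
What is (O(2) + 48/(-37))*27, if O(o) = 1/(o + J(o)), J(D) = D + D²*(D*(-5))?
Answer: -5295/148 ≈ -35.777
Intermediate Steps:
J(D) = D - 5*D³ (J(D) = D + D²*(-5*D) = D - 5*D³)
O(o) = 1/(-5*o³ + 2*o) (O(o) = 1/(o + (o - 5*o³)) = 1/(-5*o³ + 2*o))
(O(2) + 48/(-37))*27 = (-1/(2*(-2 + 5*2²)) + 48/(-37))*27 = (-1*½/(-2 + 5*4) + 48*(-1/37))*27 = (-1*½/(-2 + 20) - 48/37)*27 = (-1*½/18 - 48/37)*27 = (-1*½*1/18 - 48/37)*27 = (-1/36 - 48/37)*27 = -1765/1332*27 = -5295/148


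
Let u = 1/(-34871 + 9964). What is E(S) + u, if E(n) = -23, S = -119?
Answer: -572862/24907 ≈ -23.000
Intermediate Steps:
u = -1/24907 (u = 1/(-24907) = -1/24907 ≈ -4.0149e-5)
E(S) + u = -23 - 1/24907 = -572862/24907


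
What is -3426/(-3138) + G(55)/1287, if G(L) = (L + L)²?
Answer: 642107/61191 ≈ 10.493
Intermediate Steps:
G(L) = 4*L² (G(L) = (2*L)² = 4*L²)
-3426/(-3138) + G(55)/1287 = -3426/(-3138) + (4*55²)/1287 = -3426*(-1/3138) + (4*3025)*(1/1287) = 571/523 + 12100*(1/1287) = 571/523 + 1100/117 = 642107/61191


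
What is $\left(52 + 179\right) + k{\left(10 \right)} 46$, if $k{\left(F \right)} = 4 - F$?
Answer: $-45$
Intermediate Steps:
$\left(52 + 179\right) + k{\left(10 \right)} 46 = \left(52 + 179\right) + \left(4 - 10\right) 46 = 231 + \left(4 - 10\right) 46 = 231 - 276 = -45$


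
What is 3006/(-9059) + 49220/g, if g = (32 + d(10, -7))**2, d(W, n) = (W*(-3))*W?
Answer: 57495259/162663404 ≈ 0.35346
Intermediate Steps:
d(W, n) = -3*W**2 (d(W, n) = (-3*W)*W = -3*W**2)
g = 71824 (g = (32 - 3*10**2)**2 = (32 - 3*100)**2 = (32 - 300)**2 = (-268)**2 = 71824)
3006/(-9059) + 49220/g = 3006/(-9059) + 49220/71824 = 3006*(-1/9059) + 49220*(1/71824) = -3006/9059 + 12305/17956 = 57495259/162663404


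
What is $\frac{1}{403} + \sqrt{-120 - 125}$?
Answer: $\frac{1}{403} + 7 i \sqrt{5} \approx 0.0024814 + 15.652 i$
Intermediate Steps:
$\frac{1}{403} + \sqrt{-120 - 125} = \frac{1}{403} + \sqrt{-245} = \frac{1}{403} + 7 i \sqrt{5}$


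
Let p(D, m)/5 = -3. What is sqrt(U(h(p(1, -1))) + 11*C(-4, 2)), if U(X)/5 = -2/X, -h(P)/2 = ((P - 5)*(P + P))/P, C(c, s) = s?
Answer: 5*sqrt(14)/4 ≈ 4.6771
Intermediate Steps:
p(D, m) = -15 (p(D, m) = 5*(-3) = -15)
h(P) = 20 - 4*P (h(P) = -2*(P - 5)*(P + P)/P = -2*(-5 + P)*(2*P)/P = -2*2*P*(-5 + P)/P = -2*(-10 + 2*P) = 20 - 4*P)
U(X) = -10/X (U(X) = 5*(-2/X) = -10/X)
sqrt(U(h(p(1, -1))) + 11*C(-4, 2)) = sqrt(-10/(20 - 4*(-15)) + 11*2) = sqrt(-10/(20 + 60) + 22) = sqrt(-10/80 + 22) = sqrt(-10*1/80 + 22) = sqrt(-1/8 + 22) = sqrt(175/8) = 5*sqrt(14)/4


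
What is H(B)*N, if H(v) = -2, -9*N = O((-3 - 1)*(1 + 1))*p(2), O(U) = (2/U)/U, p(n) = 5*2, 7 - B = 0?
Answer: 5/72 ≈ 0.069444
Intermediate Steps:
B = 7 (B = 7 - 1*0 = 7 + 0 = 7)
p(n) = 10
O(U) = 2/U²
N = -5/144 (N = -2/((-3 - 1)*(1 + 1))²*10/9 = -2/(-4*2)²*10/9 = -2/(-8)²*10/9 = -2*(1/64)*10/9 = -10/288 = -⅑*5/16 = -5/144 ≈ -0.034722)
H(B)*N = -2*(-5/144) = 5/72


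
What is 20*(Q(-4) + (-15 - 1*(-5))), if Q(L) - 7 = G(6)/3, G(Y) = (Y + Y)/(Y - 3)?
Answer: -100/3 ≈ -33.333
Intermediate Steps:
G(Y) = 2*Y/(-3 + Y) (G(Y) = (2*Y)/(-3 + Y) = 2*Y/(-3 + Y))
Q(L) = 25/3 (Q(L) = 7 + (2*6/(-3 + 6))/3 = 7 + (2*6/3)*(1/3) = 7 + (2*6*(1/3))*(1/3) = 7 + 4*(1/3) = 7 + 4/3 = 25/3)
20*(Q(-4) + (-15 - 1*(-5))) = 20*(25/3 + (-15 - 1*(-5))) = 20*(25/3 + (-15 + 5)) = 20*(25/3 - 10) = 20*(-5/3) = -100/3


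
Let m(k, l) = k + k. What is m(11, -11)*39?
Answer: 858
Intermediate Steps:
m(k, l) = 2*k
m(11, -11)*39 = (2*11)*39 = 22*39 = 858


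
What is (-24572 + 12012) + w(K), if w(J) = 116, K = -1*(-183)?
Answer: -12444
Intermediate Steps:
K = 183
(-24572 + 12012) + w(K) = (-24572 + 12012) + 116 = -12560 + 116 = -12444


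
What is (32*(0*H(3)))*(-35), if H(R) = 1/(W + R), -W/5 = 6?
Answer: 0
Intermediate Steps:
W = -30 (W = -5*6 = -30)
H(R) = 1/(-30 + R)
(32*(0*H(3)))*(-35) = (32*(0/(-30 + 3)))*(-35) = (32*(0/(-27)))*(-35) = (32*(0*(-1/27)))*(-35) = (32*0)*(-35) = 0*(-35) = 0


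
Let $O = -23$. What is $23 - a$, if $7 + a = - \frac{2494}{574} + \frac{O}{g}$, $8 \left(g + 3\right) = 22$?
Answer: $- \frac{16547}{287} \approx -57.655$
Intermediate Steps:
$g = - \frac{1}{4}$ ($g = -3 + \frac{1}{8} \cdot 22 = -3 + \frac{11}{4} = - \frac{1}{4} \approx -0.25$)
$a = \frac{23148}{287}$ ($a = -7 - \left(-92 + \frac{1247}{287}\right) = -7 - - \frac{25157}{287} = -7 + \left(- \frac{1247}{287} + 92\right) = -7 + \frac{25157}{287} = \frac{23148}{287} \approx 80.655$)
$23 - a = 23 - \frac{23148}{287} = - \frac{16547}{287}$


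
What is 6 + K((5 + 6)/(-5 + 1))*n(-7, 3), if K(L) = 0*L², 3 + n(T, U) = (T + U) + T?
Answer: 6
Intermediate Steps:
n(T, U) = -3 + U + 2*T (n(T, U) = -3 + ((T + U) + T) = -3 + (U + 2*T) = -3 + U + 2*T)
K(L) = 0
6 + K((5 + 6)/(-5 + 1))*n(-7, 3) = 6 + 0*(-3 + 3 + 2*(-7)) = 6 + 0*(-3 + 3 - 14) = 6 + 0*(-14) = 6 + 0 = 6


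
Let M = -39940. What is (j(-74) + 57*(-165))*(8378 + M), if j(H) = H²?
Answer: 124007098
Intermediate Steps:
(j(-74) + 57*(-165))*(8378 + M) = ((-74)² + 57*(-165))*(8378 - 39940) = (5476 - 9405)*(-31562) = -3929*(-31562) = 124007098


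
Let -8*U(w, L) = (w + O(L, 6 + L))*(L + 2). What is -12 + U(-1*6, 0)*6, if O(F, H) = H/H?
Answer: -9/2 ≈ -4.5000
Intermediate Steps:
O(F, H) = 1
U(w, L) = -(1 + w)*(2 + L)/8 (U(w, L) = -(w + 1)*(L + 2)/8 = -(1 + w)*(2 + L)/8)
-12 + U(-1*6, 0)*6 = -12 + (-1/4 - (-1)*6/4 - 1/8*0 - 1/8*0*(-1*6))*6 = -12 + (-1/4 - 1/4*(-6) + 0 - 1/8*0*(-6))*6 = -12 + (-1/4 + 3/2 + 0 + 0)*6 = -12 + (5/4)*6 = -12 + 15/2 = -9/2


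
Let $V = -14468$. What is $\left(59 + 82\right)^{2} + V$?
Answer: $5413$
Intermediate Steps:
$\left(59 + 82\right)^{2} + V = \left(59 + 82\right)^{2} - 14468 = 141^{2} - 14468 = 19881 - 14468 = 5413$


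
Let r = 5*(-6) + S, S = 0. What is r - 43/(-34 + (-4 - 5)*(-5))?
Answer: -373/11 ≈ -33.909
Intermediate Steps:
r = -30 (r = 5*(-6) + 0 = -30 + 0 = -30)
r - 43/(-34 + (-4 - 5)*(-5)) = -30 - 43/(-34 + (-4 - 5)*(-5)) = -30 - 43/(-34 - 9*(-5)) = -30 - 43/(-34 + 45) = -30 - 43/11 = -373/11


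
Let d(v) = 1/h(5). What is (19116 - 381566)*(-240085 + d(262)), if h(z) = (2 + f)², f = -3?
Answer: 87018445800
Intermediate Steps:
h(z) = 1 (h(z) = (2 - 3)² = (-1)² = 1)
d(v) = 1 (d(v) = 1/1 = 1)
(19116 - 381566)*(-240085 + d(262)) = (19116 - 381566)*(-240085 + 1) = -362450*(-240084) = 87018445800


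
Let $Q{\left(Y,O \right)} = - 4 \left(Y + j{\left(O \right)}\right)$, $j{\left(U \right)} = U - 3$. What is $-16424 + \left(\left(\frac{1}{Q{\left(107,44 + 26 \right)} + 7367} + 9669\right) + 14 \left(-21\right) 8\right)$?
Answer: $- \frac{60752796}{6671} \approx -9107.0$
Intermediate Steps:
$j{\left(U \right)} = -3 + U$
$Q{\left(Y,O \right)} = 12 - 4 O - 4 Y$ ($Q{\left(Y,O \right)} = - 4 \left(Y + \left(-3 + O\right)\right) = - 4 \left(-3 + O + Y\right) = 12 - 4 O - 4 Y$)
$-16424 + \left(\left(\frac{1}{Q{\left(107,44 + 26 \right)} + 7367} + 9669\right) + 14 \left(-21\right) 8\right) = -16424 + \left(\left(\frac{1}{\left(12 - 4 \left(44 + 26\right) - 428\right) + 7367} + 9669\right) + 14 \left(-21\right) 8\right) = -16424 + \left(\left(\frac{1}{\left(12 - 280 - 428\right) + 7367} + 9669\right) - 2352\right) = -16424 + \left(\left(\frac{1}{-696 + 7367} + 9669\right) - 2352\right) = -16424 + \left(\left(\frac{1}{6671} + 9669\right) - 2352\right) = -16424 + \left(\frac{64501900}{6671} - 2352\right) = -16424 + \frac{48811708}{6671} = - \frac{60752796}{6671}$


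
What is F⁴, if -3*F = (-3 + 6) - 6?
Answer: 1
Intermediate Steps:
F = 1 (F = -((-3 + 6) - 6)/3 = -(3 - 6)/3 = -⅓*(-3) = 1)
F⁴ = 1⁴ = 1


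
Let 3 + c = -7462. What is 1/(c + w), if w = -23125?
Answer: -1/30590 ≈ -3.2690e-5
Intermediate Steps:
c = -7465 (c = -3 - 7462 = -7465)
1/(c + w) = 1/(-7465 - 23125) = 1/(-30590) = -1/30590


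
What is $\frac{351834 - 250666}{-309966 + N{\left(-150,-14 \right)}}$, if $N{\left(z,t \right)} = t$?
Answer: $- \frac{25292}{77495} \approx -0.32637$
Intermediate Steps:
$\frac{351834 - 250666}{-309966 + N{\left(-150,-14 \right)}} = \frac{351834 - 250666}{-309966 - 14} = \frac{351834 - 250666}{-309980} = 101168 \left(- \frac{1}{309980}\right) = - \frac{25292}{77495}$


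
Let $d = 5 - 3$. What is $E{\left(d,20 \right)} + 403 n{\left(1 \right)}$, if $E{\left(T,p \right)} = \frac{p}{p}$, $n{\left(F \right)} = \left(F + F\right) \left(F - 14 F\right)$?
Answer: $-10477$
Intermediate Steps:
$n{\left(F \right)} = - 26 F^{2}$ ($n{\left(F \right)} = 2 F \left(- 13 F\right) = - 26 F^{2}$)
$d = 2$ ($d = 5 - 3 = 2$)
$E{\left(T,p \right)} = 1$
$E{\left(d,20 \right)} + 403 n{\left(1 \right)} = 1 + 403 \left(- 26 \cdot 1^{2}\right) = 1 + 403 \left(\left(-26\right) 1\right) = 1 + 403 \left(-26\right) = 1 - 10478 = -10477$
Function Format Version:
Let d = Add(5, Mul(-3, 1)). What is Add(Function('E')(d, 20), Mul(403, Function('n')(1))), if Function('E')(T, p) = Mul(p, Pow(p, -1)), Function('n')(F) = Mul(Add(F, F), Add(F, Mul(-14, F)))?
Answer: -10477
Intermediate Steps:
Function('n')(F) = Mul(-26, Pow(F, 2)) (Function('n')(F) = Mul(Mul(2, F), Mul(-13, F)) = Mul(-26, Pow(F, 2)))
d = 2 (d = Add(5, -3) = 2)
Function('E')(T, p) = 1
Add(Function('E')(d, 20), Mul(403, Function('n')(1))) = Add(1, Mul(403, Mul(-26, Pow(1, 2)))) = Add(1, Mul(403, Mul(-26, 1))) = Add(1, Mul(403, -26)) = Add(1, -10478) = -10477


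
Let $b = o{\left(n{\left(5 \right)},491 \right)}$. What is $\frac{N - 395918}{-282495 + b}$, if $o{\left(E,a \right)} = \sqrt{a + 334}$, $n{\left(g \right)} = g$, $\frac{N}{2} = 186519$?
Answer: $\frac{10772476}{133005707} + \frac{572 \sqrt{33}}{399017121} \approx 0.081001$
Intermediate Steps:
$N = 373038$ ($N = 2 \cdot 186519 = 373038$)
$o{\left(E,a \right)} = \sqrt{334 + a}$
$b = 5 \sqrt{33}$ ($b = \sqrt{334 + 491} = \sqrt{825} = 5 \sqrt{33} \approx 28.723$)
$\frac{N - 395918}{-282495 + b} = \frac{373038 - 395918}{-282495 + 5 \sqrt{33}} = - \frac{22880}{-282495 + 5 \sqrt{33}}$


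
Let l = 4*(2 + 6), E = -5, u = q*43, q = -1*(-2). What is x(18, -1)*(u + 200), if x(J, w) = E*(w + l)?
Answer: -44330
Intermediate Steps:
q = 2
u = 86 (u = 2*43 = 86)
l = 32 (l = 4*8 = 32)
x(J, w) = -160 - 5*w (x(J, w) = -5*(w + 32) = -5*(32 + w) = -160 - 5*w)
x(18, -1)*(u + 200) = (-160 - 5*(-1))*(86 + 200) = (-160 + 5)*286 = -155*286 = -44330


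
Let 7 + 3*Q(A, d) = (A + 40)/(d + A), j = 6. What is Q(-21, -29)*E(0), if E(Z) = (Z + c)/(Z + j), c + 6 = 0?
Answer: 123/50 ≈ 2.4600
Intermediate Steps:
c = -6 (c = -6 + 0 = -6)
E(Z) = (-6 + Z)/(6 + Z) (E(Z) = (Z - 6)/(Z + 6) = (-6 + Z)/(6 + Z))
Q(A, d) = -7/3 + (40 + A)/(3*(A + d)) (Q(A, d) = -7/3 + ((A + 40)/(d + A))/3 = -7/3 + ((40 + A)/(A + d))/3 = -7/3 + (40 + A)/(3*(A + d)))
Q(-21, -29)*E(0) = ((40 - 7*(-29) - 6*(-21))/(3*(-21 - 29)))*((-6 + 0)/(6 + 0)) = ((⅓)*(40 + 203 + 126)/(-50))*(-6/6) = ((⅓)*(-1/50)*369)*((⅙)*(-6)) = -123/50*(-1) = 123/50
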